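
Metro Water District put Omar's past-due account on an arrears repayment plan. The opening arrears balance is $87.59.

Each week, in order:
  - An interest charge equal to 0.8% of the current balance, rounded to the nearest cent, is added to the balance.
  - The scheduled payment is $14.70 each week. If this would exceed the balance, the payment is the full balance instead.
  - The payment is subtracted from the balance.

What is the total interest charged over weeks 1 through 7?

Week 1: $87.59 +$0.70 interest = $88.29; pay $14.70 → $73.59
Week 2: $73.59 +$0.59 interest = $74.18; pay $14.70 → $59.48
Week 3: $59.48 +$0.48 interest = $59.96; pay $14.70 → $45.26
Week 4: $45.26 +$0.36 interest = $45.62; pay $14.70 → $30.92
Week 5: $30.92 +$0.25 interest = $31.17; pay $14.70 → $16.47
Week 6: $16.47 +$0.13 interest = $16.60; pay $14.70 → $1.90
Week 7: $1.90 +$0.02 interest = $1.92; pay $1.92 → $0.00
Total interest: $0.70 + $0.59 + $0.48 + $0.36 + $0.25 + $0.13 + $0.02 = $2.53

$2.53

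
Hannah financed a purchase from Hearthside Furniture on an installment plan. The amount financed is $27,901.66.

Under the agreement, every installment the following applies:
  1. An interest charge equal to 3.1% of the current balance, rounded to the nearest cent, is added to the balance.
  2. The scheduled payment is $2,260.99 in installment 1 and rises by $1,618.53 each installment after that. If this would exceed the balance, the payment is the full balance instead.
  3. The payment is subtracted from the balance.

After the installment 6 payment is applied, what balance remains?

$0.00

# | Opening | Interest | Payment | End bal
1 | $27,901.66 | $864.95 | $2,260.99 | $26,505.62
2 | $26,505.62 | $821.67 | $3,879.52 | $23,447.77
3 | $23,447.77 | $726.88 | $5,498.05 | $18,676.60
4 | $18,676.60 | $578.97 | $7,116.58 | $12,138.99
5 | $12,138.99 | $376.31 | $8,735.11 | $3,780.19
6 | $3,780.19 | $117.19 | $3,897.38 | $0.00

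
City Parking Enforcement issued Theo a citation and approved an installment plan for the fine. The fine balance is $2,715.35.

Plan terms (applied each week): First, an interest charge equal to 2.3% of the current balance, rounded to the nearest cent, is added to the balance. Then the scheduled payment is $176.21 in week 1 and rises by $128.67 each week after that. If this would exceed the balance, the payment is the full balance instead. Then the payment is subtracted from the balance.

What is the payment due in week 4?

Week 1: $2,715.35 +$62.45 interest = $2,777.80; pay $176.21 → $2,601.59
Week 2: $2,601.59 +$59.84 interest = $2,661.43; pay $304.88 → $2,356.55
Week 3: $2,356.55 +$54.20 interest = $2,410.75; pay $433.55 → $1,977.20
Week 4: $1,977.20 +$45.48 interest = $2,022.68; pay $562.22 → $1,460.46

$562.22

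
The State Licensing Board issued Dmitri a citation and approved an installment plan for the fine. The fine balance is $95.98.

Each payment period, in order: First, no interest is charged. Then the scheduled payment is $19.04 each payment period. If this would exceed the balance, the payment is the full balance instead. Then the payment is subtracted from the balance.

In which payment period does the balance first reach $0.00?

Payment period 1: $95.98 − $19.04 → $76.94
Payment period 2: $76.94 − $19.04 → $57.90
Payment period 3: $57.90 − $19.04 → $38.86
Payment period 4: $38.86 − $19.04 → $19.82
Payment period 5: $19.82 − $19.04 → $0.78
Payment period 6: $0.78 − $0.78 → $0.00
Balance reaches $0.00 in payment period 6.

6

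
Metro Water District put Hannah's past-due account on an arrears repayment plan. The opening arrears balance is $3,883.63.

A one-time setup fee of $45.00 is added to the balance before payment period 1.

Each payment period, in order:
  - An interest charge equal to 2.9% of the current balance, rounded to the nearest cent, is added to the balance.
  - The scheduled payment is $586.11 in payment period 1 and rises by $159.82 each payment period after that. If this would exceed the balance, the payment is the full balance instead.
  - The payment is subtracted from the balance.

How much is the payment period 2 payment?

$745.93

Payment period 1: opening $3,928.63; interest $113.93 → $4,042.56; payment $586.11; balance $3,456.45
Payment period 2: opening $3,456.45; interest $100.24 → $3,556.69; payment $745.93; balance $2,810.76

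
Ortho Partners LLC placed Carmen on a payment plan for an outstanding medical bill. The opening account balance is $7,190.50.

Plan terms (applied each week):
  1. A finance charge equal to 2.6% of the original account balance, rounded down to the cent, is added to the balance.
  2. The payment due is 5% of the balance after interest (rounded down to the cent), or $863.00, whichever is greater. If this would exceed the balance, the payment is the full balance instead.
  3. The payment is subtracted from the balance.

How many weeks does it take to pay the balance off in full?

11

# | Opening | Interest | Payment | End bal
1 | $7,190.50 | $186.95 | $863.00 | $6,514.45
2 | $6,514.45 | $186.95 | $863.00 | $5,838.40
3 | $5,838.40 | $186.95 | $863.00 | $5,162.35
4 | $5,162.35 | $186.95 | $863.00 | $4,486.30
5 | $4,486.30 | $186.95 | $863.00 | $3,810.25
6 | $3,810.25 | $186.95 | $863.00 | $3,134.20
7 | $3,134.20 | $186.95 | $863.00 | $2,458.15
8 | $2,458.15 | $186.95 | $863.00 | $1,782.10
9 | $1,782.10 | $186.95 | $863.00 | $1,106.05
10 | $1,106.05 | $186.95 | $863.00 | $430.00
11 | $430.00 | $186.95 | $616.95 | $0.00
Balance reaches $0.00 in week 11.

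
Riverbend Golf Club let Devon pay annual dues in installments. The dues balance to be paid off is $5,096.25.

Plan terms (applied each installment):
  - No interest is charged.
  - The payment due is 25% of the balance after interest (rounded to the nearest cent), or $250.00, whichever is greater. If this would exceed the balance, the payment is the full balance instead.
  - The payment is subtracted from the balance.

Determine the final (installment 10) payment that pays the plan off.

# | Opening | Payment | End bal
1 | $5,096.25 | $1,274.06 | $3,822.19
2 | $3,822.19 | $955.55 | $2,866.64
3 | $2,866.64 | $716.66 | $2,149.98
4 | $2,149.98 | $537.50 | $1,612.48
5 | $1,612.48 | $403.12 | $1,209.36
6 | $1,209.36 | $302.34 | $907.02
7 | $907.02 | $250.00 | $657.02
8 | $657.02 | $250.00 | $407.02
9 | $407.02 | $250.00 | $157.02
10 | $157.02 | $157.02 | $0.00

$157.02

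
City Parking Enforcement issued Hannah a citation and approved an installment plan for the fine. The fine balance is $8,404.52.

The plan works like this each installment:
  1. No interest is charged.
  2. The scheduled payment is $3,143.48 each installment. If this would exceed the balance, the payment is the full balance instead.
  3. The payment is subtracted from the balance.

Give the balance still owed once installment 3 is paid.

$0.00

Installment 1: opening $8,404.52; payment $3,143.48; balance $5,261.04
Installment 2: opening $5,261.04; payment $3,143.48; balance $2,117.56
Installment 3: opening $2,117.56; payment $2,117.56; balance $0.00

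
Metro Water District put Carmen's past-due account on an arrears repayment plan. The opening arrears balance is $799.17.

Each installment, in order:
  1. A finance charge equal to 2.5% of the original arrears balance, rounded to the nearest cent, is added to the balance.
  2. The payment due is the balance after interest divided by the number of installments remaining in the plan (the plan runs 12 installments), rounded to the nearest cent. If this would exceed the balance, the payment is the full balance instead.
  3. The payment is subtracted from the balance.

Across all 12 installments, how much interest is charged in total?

$239.76

Installment 1: $799.17 +$19.98 interest = $819.15; pay $68.26 → $750.89
Installment 2: $750.89 +$19.98 interest = $770.87; pay $70.08 → $700.79
Installment 3: $700.79 +$19.98 interest = $720.77; pay $72.08 → $648.69
Installment 4: $648.69 +$19.98 interest = $668.67; pay $74.30 → $594.37
Installment 5: $594.37 +$19.98 interest = $614.35; pay $76.79 → $537.56
Installment 6: $537.56 +$19.98 interest = $557.54; pay $79.65 → $477.89
Installment 7: $477.89 +$19.98 interest = $497.87; pay $82.98 → $414.89
Installment 8: $414.89 +$19.98 interest = $434.87; pay $86.97 → $347.90
Installment 9: $347.90 +$19.98 interest = $367.88; pay $91.97 → $275.91
Installment 10: $275.91 +$19.98 interest = $295.89; pay $98.63 → $197.26
Installment 11: $197.26 +$19.98 interest = $217.24; pay $108.62 → $108.62
Installment 12: $108.62 +$19.98 interest = $128.60; pay $128.60 → $0.00
Total interest: $19.98 + $19.98 + $19.98 + $19.98 + $19.98 + $19.98 + $19.98 + $19.98 + $19.98 + $19.98 + $19.98 + $19.98 = $239.76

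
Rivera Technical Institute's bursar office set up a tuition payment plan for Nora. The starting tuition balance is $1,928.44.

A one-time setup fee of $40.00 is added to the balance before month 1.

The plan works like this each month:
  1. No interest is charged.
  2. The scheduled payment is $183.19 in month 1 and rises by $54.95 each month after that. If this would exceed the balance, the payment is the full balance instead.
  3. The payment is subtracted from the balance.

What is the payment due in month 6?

Month 1: opening $1,968.44; payment $183.19; balance $1,785.25
Month 2: opening $1,785.25; payment $238.14; balance $1,547.11
Month 3: opening $1,547.11; payment $293.09; balance $1,254.02
Month 4: opening $1,254.02; payment $348.04; balance $905.98
Month 5: opening $905.98; payment $402.99; balance $502.99
Month 6: opening $502.99; payment $457.94; balance $45.05

$457.94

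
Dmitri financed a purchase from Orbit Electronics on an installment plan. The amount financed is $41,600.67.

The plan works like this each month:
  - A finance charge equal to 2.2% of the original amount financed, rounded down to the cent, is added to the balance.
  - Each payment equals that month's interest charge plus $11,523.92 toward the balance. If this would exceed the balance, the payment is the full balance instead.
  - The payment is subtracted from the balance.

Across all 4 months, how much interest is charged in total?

$3,660.84

Month 1: opening $41,600.67; interest $915.21 → $42,515.88; payment $12,439.13; balance $30,076.75
Month 2: opening $30,076.75; interest $915.21 → $30,991.96; payment $12,439.13; balance $18,552.83
Month 3: opening $18,552.83; interest $915.21 → $19,468.04; payment $12,439.13; balance $7,028.91
Month 4: opening $7,028.91; interest $915.21 → $7,944.12; payment $7,944.12; balance $0.00
Total interest: $915.21 + $915.21 + $915.21 + $915.21 = $3,660.84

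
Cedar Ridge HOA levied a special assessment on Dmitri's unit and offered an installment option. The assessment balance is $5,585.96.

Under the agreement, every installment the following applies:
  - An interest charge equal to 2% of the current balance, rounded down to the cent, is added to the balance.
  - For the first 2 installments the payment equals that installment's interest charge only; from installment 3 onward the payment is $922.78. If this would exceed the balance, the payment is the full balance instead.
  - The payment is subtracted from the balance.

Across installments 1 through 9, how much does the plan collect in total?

$6,239.15

# | Opening | Interest | Payment | End bal
1 | $5,585.96 | $111.71 | $111.71 | $5,585.96
2 | $5,585.96 | $111.71 | $111.71 | $5,585.96
3 | $5,585.96 | $111.71 | $922.78 | $4,774.89
4 | $4,774.89 | $95.49 | $922.78 | $3,947.60
5 | $3,947.60 | $78.95 | $922.78 | $3,103.77
6 | $3,103.77 | $62.07 | $922.78 | $2,243.06
7 | $2,243.06 | $44.86 | $922.78 | $1,365.14
8 | $1,365.14 | $27.30 | $922.78 | $469.66
9 | $469.66 | $9.39 | $479.05 | $0.00
Total paid: $6,239.15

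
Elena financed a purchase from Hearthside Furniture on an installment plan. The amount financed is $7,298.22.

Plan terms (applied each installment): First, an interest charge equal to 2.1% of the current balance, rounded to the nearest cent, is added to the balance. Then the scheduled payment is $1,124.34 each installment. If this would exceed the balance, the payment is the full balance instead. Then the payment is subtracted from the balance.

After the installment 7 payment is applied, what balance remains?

$57.13

Installment 1: $7,298.22 +$153.26 interest = $7,451.48; pay $1,124.34 → $6,327.14
Installment 2: $6,327.14 +$132.87 interest = $6,460.01; pay $1,124.34 → $5,335.67
Installment 3: $5,335.67 +$112.05 interest = $5,447.72; pay $1,124.34 → $4,323.38
Installment 4: $4,323.38 +$90.79 interest = $4,414.17; pay $1,124.34 → $3,289.83
Installment 5: $3,289.83 +$69.09 interest = $3,358.92; pay $1,124.34 → $2,234.58
Installment 6: $2,234.58 +$46.93 interest = $2,281.51; pay $1,124.34 → $1,157.17
Installment 7: $1,157.17 +$24.30 interest = $1,181.47; pay $1,124.34 → $57.13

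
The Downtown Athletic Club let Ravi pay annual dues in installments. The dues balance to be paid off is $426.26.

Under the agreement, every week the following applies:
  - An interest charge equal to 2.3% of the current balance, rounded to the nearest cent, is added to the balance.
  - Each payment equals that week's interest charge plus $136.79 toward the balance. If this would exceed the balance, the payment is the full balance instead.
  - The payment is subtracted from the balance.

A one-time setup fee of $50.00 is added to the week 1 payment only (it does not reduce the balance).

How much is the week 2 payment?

Week 1: $426.26 +$9.80 interest = $436.06; pay $146.59 (+ $50.00 fee) → $289.47
Week 2: $289.47 +$6.66 interest = $296.13; pay $143.45 → $152.68

$143.45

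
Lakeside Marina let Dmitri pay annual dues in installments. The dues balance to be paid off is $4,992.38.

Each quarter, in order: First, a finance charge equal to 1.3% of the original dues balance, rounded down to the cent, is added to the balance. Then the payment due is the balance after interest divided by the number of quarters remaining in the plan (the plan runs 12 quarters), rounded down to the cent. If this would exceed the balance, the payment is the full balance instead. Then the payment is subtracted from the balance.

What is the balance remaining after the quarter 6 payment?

$2,750.56

Quarter 1: opening $4,992.38; interest $64.90 → $5,057.28; payment $421.44; balance $4,635.84
Quarter 2: opening $4,635.84; interest $64.90 → $4,700.74; payment $427.34; balance $4,273.40
Quarter 3: opening $4,273.40; interest $64.90 → $4,338.30; payment $433.83; balance $3,904.47
Quarter 4: opening $3,904.47; interest $64.90 → $3,969.37; payment $441.04; balance $3,528.33
Quarter 5: opening $3,528.33; interest $64.90 → $3,593.23; payment $449.15; balance $3,144.08
Quarter 6: opening $3,144.08; interest $64.90 → $3,208.98; payment $458.42; balance $2,750.56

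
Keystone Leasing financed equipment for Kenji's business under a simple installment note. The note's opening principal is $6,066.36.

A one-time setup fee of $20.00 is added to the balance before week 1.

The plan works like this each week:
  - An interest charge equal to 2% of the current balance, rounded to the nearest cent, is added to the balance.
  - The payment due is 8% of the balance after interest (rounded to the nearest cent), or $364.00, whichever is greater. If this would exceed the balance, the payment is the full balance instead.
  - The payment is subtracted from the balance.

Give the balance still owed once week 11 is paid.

Week 1: $6,086.36 +$121.73 interest = $6,208.09; pay $496.65 → $5,711.44
Week 2: $5,711.44 +$114.23 interest = $5,825.67; pay $466.05 → $5,359.62
Week 3: $5,359.62 +$107.19 interest = $5,466.81; pay $437.34 → $5,029.47
Week 4: $5,029.47 +$100.59 interest = $5,130.06; pay $410.40 → $4,719.66
Week 5: $4,719.66 +$94.39 interest = $4,814.05; pay $385.12 → $4,428.93
Week 6: $4,428.93 +$88.58 interest = $4,517.51; pay $364.00 → $4,153.51
Week 7: $4,153.51 +$83.07 interest = $4,236.58; pay $364.00 → $3,872.58
Week 8: $3,872.58 +$77.45 interest = $3,950.03; pay $364.00 → $3,586.03
Week 9: $3,586.03 +$71.72 interest = $3,657.75; pay $364.00 → $3,293.75
Week 10: $3,293.75 +$65.88 interest = $3,359.63; pay $364.00 → $2,995.63
Week 11: $2,995.63 +$59.91 interest = $3,055.54; pay $364.00 → $2,691.54

$2,691.54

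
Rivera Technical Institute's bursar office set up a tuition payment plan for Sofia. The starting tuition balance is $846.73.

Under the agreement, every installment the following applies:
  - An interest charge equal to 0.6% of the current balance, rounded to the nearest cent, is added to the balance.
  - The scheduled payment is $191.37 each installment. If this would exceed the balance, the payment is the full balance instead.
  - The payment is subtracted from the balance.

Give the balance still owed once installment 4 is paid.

$94.84

Installment 1: opening $846.73; interest $5.08 → $851.81; payment $191.37; balance $660.44
Installment 2: opening $660.44; interest $3.96 → $664.40; payment $191.37; balance $473.03
Installment 3: opening $473.03; interest $2.84 → $475.87; payment $191.37; balance $284.50
Installment 4: opening $284.50; interest $1.71 → $286.21; payment $191.37; balance $94.84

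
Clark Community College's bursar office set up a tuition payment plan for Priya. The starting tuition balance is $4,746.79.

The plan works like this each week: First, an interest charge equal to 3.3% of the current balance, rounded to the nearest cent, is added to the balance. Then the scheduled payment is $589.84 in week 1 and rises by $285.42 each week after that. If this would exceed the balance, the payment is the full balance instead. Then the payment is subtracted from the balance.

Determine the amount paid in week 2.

$875.26

Week 1: opening $4,746.79; interest $156.64 → $4,903.43; payment $589.84; balance $4,313.59
Week 2: opening $4,313.59; interest $142.35 → $4,455.94; payment $875.26; balance $3,580.68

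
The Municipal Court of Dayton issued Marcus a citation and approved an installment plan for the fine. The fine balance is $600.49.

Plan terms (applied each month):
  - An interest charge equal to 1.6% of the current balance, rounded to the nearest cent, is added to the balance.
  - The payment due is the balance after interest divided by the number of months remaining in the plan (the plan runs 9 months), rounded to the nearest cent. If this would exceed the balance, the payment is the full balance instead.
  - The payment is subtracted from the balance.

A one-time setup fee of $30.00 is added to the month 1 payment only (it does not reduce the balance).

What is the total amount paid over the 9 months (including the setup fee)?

$680.64

# | Opening | Interest | Payment | Fee | End bal
1 | $600.49 | $9.61 | $67.79 | $30.00 | $542.31
2 | $542.31 | $8.68 | $68.87 | — | $482.12
3 | $482.12 | $7.71 | $69.98 | — | $419.85
4 | $419.85 | $6.72 | $71.10 | — | $355.47
5 | $355.47 | $5.69 | $72.23 | — | $288.93
6 | $288.93 | $4.62 | $73.39 | — | $220.16
7 | $220.16 | $3.52 | $74.56 | — | $149.12
8 | $149.12 | $2.39 | $75.76 | — | $75.75
9 | $75.75 | $1.21 | $76.96 | — | $0.00
Total paid: $680.64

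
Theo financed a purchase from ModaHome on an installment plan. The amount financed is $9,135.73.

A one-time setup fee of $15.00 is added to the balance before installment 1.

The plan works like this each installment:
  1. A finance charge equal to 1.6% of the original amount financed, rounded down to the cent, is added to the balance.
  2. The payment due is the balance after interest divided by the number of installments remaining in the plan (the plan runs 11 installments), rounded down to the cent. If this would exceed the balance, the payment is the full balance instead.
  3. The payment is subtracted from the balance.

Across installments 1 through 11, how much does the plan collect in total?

# | Opening | Interest | Payment | End bal
1 | $9,150.73 | $146.17 | $845.17 | $8,451.73
2 | $8,451.73 | $146.17 | $859.79 | $7,738.11
3 | $7,738.11 | $146.17 | $876.03 | $7,008.25
4 | $7,008.25 | $146.17 | $894.30 | $6,260.12
5 | $6,260.12 | $146.17 | $915.18 | $5,491.11
6 | $5,491.11 | $146.17 | $939.54 | $4,697.74
7 | $4,697.74 | $146.17 | $968.78 | $3,875.13
8 | $3,875.13 | $146.17 | $1,005.32 | $3,015.98
9 | $3,015.98 | $146.17 | $1,054.05 | $2,108.10
10 | $2,108.10 | $146.17 | $1,127.13 | $1,127.14
11 | $1,127.14 | $146.17 | $1,273.31 | $0.00
Total paid: $10,758.60

$10,758.60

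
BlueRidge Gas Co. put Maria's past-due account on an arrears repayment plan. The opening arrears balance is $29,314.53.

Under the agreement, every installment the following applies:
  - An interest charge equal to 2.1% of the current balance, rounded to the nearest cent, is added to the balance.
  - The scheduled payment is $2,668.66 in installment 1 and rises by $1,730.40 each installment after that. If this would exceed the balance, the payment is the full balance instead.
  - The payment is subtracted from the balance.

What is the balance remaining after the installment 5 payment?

Installment 1: $29,314.53 +$615.61 interest = $29,930.14; pay $2,668.66 → $27,261.48
Installment 2: $27,261.48 +$572.49 interest = $27,833.97; pay $4,399.06 → $23,434.91
Installment 3: $23,434.91 +$492.13 interest = $23,927.04; pay $6,129.46 → $17,797.58
Installment 4: $17,797.58 +$373.75 interest = $18,171.33; pay $7,859.86 → $10,311.47
Installment 5: $10,311.47 +$216.54 interest = $10,528.01; pay $9,590.26 → $937.75

$937.75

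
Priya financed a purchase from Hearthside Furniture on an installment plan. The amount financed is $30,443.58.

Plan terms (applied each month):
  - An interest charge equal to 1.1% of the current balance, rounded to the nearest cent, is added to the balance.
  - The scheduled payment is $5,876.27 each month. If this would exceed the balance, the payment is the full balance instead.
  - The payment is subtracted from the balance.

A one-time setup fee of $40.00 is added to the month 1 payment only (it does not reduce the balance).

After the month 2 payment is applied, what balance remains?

$19,299.84

Month 1: $30,443.58 +$334.88 interest = $30,778.46; pay $5,876.27 (+ $40.00 fee) → $24,902.19
Month 2: $24,902.19 +$273.92 interest = $25,176.11; pay $5,876.27 → $19,299.84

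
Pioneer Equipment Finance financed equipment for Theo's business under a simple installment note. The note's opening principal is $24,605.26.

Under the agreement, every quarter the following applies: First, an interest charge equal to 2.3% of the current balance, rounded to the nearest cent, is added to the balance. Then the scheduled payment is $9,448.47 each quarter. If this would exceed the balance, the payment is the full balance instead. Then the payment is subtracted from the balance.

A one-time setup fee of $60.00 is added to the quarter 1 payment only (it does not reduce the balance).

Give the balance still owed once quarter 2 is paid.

# | Opening | Interest | Payment | Fee | End bal
1 | $24,605.26 | $565.92 | $9,448.47 | $60.00 | $15,722.71
2 | $15,722.71 | $361.62 | $9,448.47 | — | $6,635.86

$6,635.86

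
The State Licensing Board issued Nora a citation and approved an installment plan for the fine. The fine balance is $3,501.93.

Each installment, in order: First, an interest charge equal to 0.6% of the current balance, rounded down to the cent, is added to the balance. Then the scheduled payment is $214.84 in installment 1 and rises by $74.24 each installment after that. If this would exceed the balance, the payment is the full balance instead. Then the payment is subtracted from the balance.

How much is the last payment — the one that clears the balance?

# | Opening | Interest | Payment | End bal
1 | $3,501.93 | $21.01 | $214.84 | $3,308.10
2 | $3,308.10 | $19.84 | $289.08 | $3,038.86
3 | $3,038.86 | $18.23 | $363.32 | $2,693.77
4 | $2,693.77 | $16.16 | $437.56 | $2,272.37
5 | $2,272.37 | $13.63 | $511.80 | $1,774.20
6 | $1,774.20 | $10.64 | $586.04 | $1,198.80
7 | $1,198.80 | $7.19 | $660.28 | $545.71
8 | $545.71 | $3.27 | $548.98 | $0.00

$548.98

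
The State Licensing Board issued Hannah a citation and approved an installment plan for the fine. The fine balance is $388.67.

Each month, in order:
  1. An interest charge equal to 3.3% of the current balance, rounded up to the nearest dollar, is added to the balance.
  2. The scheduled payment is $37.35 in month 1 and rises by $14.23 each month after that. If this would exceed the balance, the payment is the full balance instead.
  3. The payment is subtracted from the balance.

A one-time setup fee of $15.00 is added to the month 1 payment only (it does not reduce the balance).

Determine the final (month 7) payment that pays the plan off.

$9.12

# | Opening | Interest | Payment | Fee | End bal
1 | $388.67 | $13.00 | $37.35 | $15.00 | $364.32
2 | $364.32 | $13.00 | $51.58 | — | $325.74
3 | $325.74 | $11.00 | $65.81 | — | $270.93
4 | $270.93 | $9.00 | $80.04 | — | $199.89
5 | $199.89 | $7.00 | $94.27 | — | $112.62
6 | $112.62 | $4.00 | $108.50 | — | $8.12
7 | $8.12 | $1.00 | $9.12 | — | $0.00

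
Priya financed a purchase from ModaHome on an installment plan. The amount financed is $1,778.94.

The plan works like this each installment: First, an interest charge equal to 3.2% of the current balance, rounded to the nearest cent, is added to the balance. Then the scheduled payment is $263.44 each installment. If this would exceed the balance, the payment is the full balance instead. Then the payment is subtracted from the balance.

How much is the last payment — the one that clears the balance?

# | Opening | Interest | Payment | End bal
1 | $1,778.94 | $56.93 | $263.44 | $1,572.43
2 | $1,572.43 | $50.32 | $263.44 | $1,359.31
3 | $1,359.31 | $43.50 | $263.44 | $1,139.37
4 | $1,139.37 | $36.46 | $263.44 | $912.39
5 | $912.39 | $29.20 | $263.44 | $678.15
6 | $678.15 | $21.70 | $263.44 | $436.41
7 | $436.41 | $13.97 | $263.44 | $186.94
8 | $186.94 | $5.98 | $192.92 | $0.00

$192.92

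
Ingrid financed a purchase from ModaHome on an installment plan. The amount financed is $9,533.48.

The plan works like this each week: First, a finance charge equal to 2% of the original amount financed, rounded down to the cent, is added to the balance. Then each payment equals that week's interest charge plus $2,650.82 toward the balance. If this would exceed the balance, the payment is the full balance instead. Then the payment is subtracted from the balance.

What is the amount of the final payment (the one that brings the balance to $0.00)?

$1,771.68

Week 1: $9,533.48 +$190.66 interest = $9,724.14; pay $2,841.48 → $6,882.66
Week 2: $6,882.66 +$190.66 interest = $7,073.32; pay $2,841.48 → $4,231.84
Week 3: $4,231.84 +$190.66 interest = $4,422.50; pay $2,841.48 → $1,581.02
Week 4: $1,581.02 +$190.66 interest = $1,771.68; pay $1,771.68 → $0.00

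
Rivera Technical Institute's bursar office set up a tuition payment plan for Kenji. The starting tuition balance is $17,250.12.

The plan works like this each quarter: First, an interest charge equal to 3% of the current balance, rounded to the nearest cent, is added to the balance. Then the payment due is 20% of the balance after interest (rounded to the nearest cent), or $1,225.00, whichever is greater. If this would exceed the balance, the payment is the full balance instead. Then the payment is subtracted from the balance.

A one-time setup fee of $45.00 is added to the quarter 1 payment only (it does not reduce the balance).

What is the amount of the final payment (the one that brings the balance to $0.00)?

$980.85

# | Opening | Interest | Payment | Fee | End bal
1 | $17,250.12 | $517.50 | $3,553.52 | $45.00 | $14,214.10
2 | $14,214.10 | $426.42 | $2,928.10 | — | $11,712.42
3 | $11,712.42 | $351.37 | $2,412.76 | — | $9,651.03
4 | $9,651.03 | $289.53 | $1,988.11 | — | $7,952.45
5 | $7,952.45 | $238.57 | $1,638.20 | — | $6,552.82
6 | $6,552.82 | $196.58 | $1,349.88 | — | $5,399.52
7 | $5,399.52 | $161.99 | $1,225.00 | — | $4,336.51
8 | $4,336.51 | $130.10 | $1,225.00 | — | $3,241.61
9 | $3,241.61 | $97.25 | $1,225.00 | — | $2,113.86
10 | $2,113.86 | $63.42 | $1,225.00 | — | $952.28
11 | $952.28 | $28.57 | $980.85 | — | $0.00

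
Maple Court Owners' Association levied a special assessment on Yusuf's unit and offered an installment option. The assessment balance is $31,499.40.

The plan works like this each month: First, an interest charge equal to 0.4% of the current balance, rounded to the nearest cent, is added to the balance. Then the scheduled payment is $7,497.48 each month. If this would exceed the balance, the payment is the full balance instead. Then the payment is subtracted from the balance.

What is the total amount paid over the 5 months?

Month 1: opening $31,499.40; interest $126.00 → $31,625.40; payment $7,497.48; balance $24,127.92
Month 2: opening $24,127.92; interest $96.51 → $24,224.43; payment $7,497.48; balance $16,726.95
Month 3: opening $16,726.95; interest $66.91 → $16,793.86; payment $7,497.48; balance $9,296.38
Month 4: opening $9,296.38; interest $37.19 → $9,333.57; payment $7,497.48; balance $1,836.09
Month 5: opening $1,836.09; interest $7.34 → $1,843.43; payment $1,843.43; balance $0.00
Total paid: $31,833.35

$31,833.35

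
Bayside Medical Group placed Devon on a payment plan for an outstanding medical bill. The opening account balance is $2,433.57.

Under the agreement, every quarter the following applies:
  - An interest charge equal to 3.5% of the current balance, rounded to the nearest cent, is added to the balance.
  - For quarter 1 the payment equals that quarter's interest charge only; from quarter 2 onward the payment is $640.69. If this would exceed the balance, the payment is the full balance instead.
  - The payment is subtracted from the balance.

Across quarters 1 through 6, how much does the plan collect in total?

Quarter 1: opening $2,433.57; interest $85.17 → $2,518.74; payment $85.17; balance $2,433.57
Quarter 2: opening $2,433.57; interest $85.17 → $2,518.74; payment $640.69; balance $1,878.05
Quarter 3: opening $1,878.05; interest $65.73 → $1,943.78; payment $640.69; balance $1,303.09
Quarter 4: opening $1,303.09; interest $45.61 → $1,348.70; payment $640.69; balance $708.01
Quarter 5: opening $708.01; interest $24.78 → $732.79; payment $640.69; balance $92.10
Quarter 6: opening $92.10; interest $3.22 → $95.32; payment $95.32; balance $0.00
Total paid: $2,743.25

$2,743.25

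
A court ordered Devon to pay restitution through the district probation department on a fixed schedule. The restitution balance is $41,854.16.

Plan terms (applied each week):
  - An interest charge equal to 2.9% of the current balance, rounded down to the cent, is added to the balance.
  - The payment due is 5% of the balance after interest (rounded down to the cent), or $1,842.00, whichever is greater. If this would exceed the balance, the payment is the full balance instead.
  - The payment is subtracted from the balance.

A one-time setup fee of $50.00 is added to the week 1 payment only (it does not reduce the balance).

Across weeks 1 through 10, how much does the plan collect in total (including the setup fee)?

$19,671.67

# | Opening | Interest | Payment | Fee | End bal
1 | $41,854.16 | $1,213.77 | $2,153.39 | $50.00 | $40,914.54
2 | $40,914.54 | $1,186.52 | $2,105.05 | — | $39,996.01
3 | $39,996.01 | $1,159.88 | $2,057.79 | — | $39,098.10
4 | $39,098.10 | $1,133.84 | $2,011.59 | — | $38,220.35
5 | $38,220.35 | $1,108.39 | $1,966.43 | — | $37,362.31
6 | $37,362.31 | $1,083.50 | $1,922.29 | — | $36,523.52
7 | $36,523.52 | $1,059.18 | $1,879.13 | — | $35,703.57
8 | $35,703.57 | $1,035.40 | $1,842.00 | — | $34,896.97
9 | $34,896.97 | $1,012.01 | $1,842.00 | — | $34,066.98
10 | $34,066.98 | $987.94 | $1,842.00 | — | $33,212.92
Total paid: $19,671.67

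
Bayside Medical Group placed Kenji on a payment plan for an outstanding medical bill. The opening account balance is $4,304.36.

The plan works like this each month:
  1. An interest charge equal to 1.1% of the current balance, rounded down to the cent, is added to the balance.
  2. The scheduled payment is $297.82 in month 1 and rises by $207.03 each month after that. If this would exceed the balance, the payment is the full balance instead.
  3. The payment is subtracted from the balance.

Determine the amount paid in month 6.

Month 1: $4,304.36 +$47.34 interest = $4,351.70; pay $297.82 → $4,053.88
Month 2: $4,053.88 +$44.59 interest = $4,098.47; pay $504.85 → $3,593.62
Month 3: $3,593.62 +$39.52 interest = $3,633.14; pay $711.88 → $2,921.26
Month 4: $2,921.26 +$32.13 interest = $2,953.39; pay $918.91 → $2,034.48
Month 5: $2,034.48 +$22.37 interest = $2,056.85; pay $1,125.94 → $930.91
Month 6: $930.91 +$10.24 interest = $941.15; pay $941.15 → $0.00

$941.15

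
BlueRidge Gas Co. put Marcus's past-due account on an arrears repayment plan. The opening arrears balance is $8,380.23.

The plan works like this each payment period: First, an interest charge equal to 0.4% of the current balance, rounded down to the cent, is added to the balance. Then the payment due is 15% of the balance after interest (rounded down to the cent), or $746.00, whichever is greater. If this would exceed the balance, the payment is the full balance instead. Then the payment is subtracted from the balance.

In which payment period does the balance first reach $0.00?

Payment period 1: opening $8,380.23; interest $33.52 → $8,413.75; payment $1,262.06; balance $7,151.69
Payment period 2: opening $7,151.69; interest $28.60 → $7,180.29; payment $1,077.04; balance $6,103.25
Payment period 3: opening $6,103.25; interest $24.41 → $6,127.66; payment $919.14; balance $5,208.52
Payment period 4: opening $5,208.52; interest $20.83 → $5,229.35; payment $784.40; balance $4,444.95
Payment period 5: opening $4,444.95; interest $17.77 → $4,462.72; payment $746.00; balance $3,716.72
Payment period 6: opening $3,716.72; interest $14.86 → $3,731.58; payment $746.00; balance $2,985.58
Payment period 7: opening $2,985.58; interest $11.94 → $2,997.52; payment $746.00; balance $2,251.52
Payment period 8: opening $2,251.52; interest $9.00 → $2,260.52; payment $746.00; balance $1,514.52
Payment period 9: opening $1,514.52; interest $6.05 → $1,520.57; payment $746.00; balance $774.57
Payment period 10: opening $774.57; interest $3.09 → $777.66; payment $746.00; balance $31.66
Payment period 11: opening $31.66; interest $0.12 → $31.78; payment $31.78; balance $0.00
Balance reaches $0.00 in payment period 11.

11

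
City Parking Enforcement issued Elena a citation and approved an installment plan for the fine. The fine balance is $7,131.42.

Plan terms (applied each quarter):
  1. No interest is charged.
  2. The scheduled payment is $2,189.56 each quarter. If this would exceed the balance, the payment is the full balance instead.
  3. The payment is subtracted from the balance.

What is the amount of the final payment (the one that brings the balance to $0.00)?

$562.74

Quarter 1: $7,131.42 − $2,189.56 → $4,941.86
Quarter 2: $4,941.86 − $2,189.56 → $2,752.30
Quarter 3: $2,752.30 − $2,189.56 → $562.74
Quarter 4: $562.74 − $562.74 → $0.00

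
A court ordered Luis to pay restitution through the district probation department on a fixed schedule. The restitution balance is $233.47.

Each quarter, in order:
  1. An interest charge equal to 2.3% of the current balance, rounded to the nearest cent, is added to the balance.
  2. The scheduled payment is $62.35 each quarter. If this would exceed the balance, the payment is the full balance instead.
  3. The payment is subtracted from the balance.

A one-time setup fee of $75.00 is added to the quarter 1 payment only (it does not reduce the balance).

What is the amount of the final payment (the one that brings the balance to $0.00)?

$59.92

Quarter 1: opening $233.47; interest $5.37 → $238.84; payment $62.35 (+ $75.00 fee); balance $176.49
Quarter 2: opening $176.49; interest $4.06 → $180.55; payment $62.35; balance $118.20
Quarter 3: opening $118.20; interest $2.72 → $120.92; payment $62.35; balance $58.57
Quarter 4: opening $58.57; interest $1.35 → $59.92; payment $59.92; balance $0.00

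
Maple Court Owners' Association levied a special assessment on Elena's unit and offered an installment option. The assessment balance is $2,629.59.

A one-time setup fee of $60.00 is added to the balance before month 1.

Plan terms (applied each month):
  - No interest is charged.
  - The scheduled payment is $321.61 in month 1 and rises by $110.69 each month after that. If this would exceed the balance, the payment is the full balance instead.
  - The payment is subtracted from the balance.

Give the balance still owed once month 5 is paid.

$0.00

# | Opening | Payment | End bal
1 | $2,689.59 | $321.61 | $2,367.98
2 | $2,367.98 | $432.30 | $1,935.68
3 | $1,935.68 | $542.99 | $1,392.69
4 | $1,392.69 | $653.68 | $739.01
5 | $739.01 | $739.01 | $0.00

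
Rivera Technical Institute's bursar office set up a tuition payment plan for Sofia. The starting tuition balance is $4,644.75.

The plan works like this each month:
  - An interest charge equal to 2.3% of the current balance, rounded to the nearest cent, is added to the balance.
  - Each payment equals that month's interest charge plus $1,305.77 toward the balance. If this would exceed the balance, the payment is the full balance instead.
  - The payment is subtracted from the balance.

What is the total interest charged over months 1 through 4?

# | Opening | Interest | Payment | End bal
1 | $4,644.75 | $106.83 | $1,412.60 | $3,338.98
2 | $3,338.98 | $76.80 | $1,382.57 | $2,033.21
3 | $2,033.21 | $46.76 | $1,352.53 | $727.44
4 | $727.44 | $16.73 | $744.17 | $0.00
Total interest: $106.83 + $76.80 + $46.76 + $16.73 = $247.12

$247.12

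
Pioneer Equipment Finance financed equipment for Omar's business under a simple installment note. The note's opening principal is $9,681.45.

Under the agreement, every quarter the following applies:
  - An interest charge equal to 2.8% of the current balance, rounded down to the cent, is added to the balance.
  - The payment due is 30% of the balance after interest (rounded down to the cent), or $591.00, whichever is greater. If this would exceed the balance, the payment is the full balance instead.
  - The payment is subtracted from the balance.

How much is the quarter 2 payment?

$2,148.55

Quarter 1: opening $9,681.45; interest $271.08 → $9,952.53; payment $2,985.75; balance $6,966.78
Quarter 2: opening $6,966.78; interest $195.06 → $7,161.84; payment $2,148.55; balance $5,013.29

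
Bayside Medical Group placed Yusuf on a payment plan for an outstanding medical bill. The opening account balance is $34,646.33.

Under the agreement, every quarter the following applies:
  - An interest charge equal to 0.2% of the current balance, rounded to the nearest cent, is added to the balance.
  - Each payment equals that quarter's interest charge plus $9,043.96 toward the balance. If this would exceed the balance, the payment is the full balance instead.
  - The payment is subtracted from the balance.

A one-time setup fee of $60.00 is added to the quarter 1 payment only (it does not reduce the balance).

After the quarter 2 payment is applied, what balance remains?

# | Opening | Interest | Payment | Fee | End bal
1 | $34,646.33 | $69.29 | $9,113.25 | $60.00 | $25,602.37
2 | $25,602.37 | $51.20 | $9,095.16 | — | $16,558.41

$16,558.41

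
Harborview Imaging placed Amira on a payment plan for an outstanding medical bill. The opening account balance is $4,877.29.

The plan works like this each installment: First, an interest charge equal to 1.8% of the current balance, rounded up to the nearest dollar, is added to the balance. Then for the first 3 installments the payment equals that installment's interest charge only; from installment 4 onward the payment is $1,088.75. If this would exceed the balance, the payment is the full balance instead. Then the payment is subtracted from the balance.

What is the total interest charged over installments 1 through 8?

# | Opening | Interest | Payment | End bal
1 | $4,877.29 | $88.00 | $88.00 | $4,877.29
2 | $4,877.29 | $88.00 | $88.00 | $4,877.29
3 | $4,877.29 | $88.00 | $88.00 | $4,877.29
4 | $4,877.29 | $88.00 | $1,088.75 | $3,876.54
5 | $3,876.54 | $70.00 | $1,088.75 | $2,857.79
6 | $2,857.79 | $52.00 | $1,088.75 | $1,821.04
7 | $1,821.04 | $33.00 | $1,088.75 | $765.29
8 | $765.29 | $14.00 | $779.29 | $0.00
Total interest: $88.00 + $88.00 + $88.00 + $88.00 + $70.00 + $52.00 + $33.00 + $14.00 = $521.00

$521.00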